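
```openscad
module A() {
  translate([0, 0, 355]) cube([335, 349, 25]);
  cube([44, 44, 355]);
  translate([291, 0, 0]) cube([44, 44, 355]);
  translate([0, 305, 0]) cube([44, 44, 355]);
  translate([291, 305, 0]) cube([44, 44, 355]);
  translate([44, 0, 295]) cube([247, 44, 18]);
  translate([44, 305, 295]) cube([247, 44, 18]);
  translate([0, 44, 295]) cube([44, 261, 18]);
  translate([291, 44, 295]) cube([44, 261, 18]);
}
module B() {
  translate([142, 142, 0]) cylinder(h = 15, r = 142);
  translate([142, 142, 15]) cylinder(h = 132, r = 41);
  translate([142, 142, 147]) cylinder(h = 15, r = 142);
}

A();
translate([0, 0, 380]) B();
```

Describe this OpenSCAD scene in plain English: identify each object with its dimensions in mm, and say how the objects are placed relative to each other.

A is a simple wooden stool: a rectangular seat 335 mm (x) by 349 mm (y), 25 mm thick, top face at z = 380 mm, on four square legs, each 44×44 mm in cross-section. The legs rest on z = 0, each flush with a corner of the seat. Four stretchers, 44 mm wide and 18 mm tall, connect adjacent legs with their undersides at z = 295 mm, each running between the inner faces of the legs it joins and aligned with the legs' outer faces on the other axis.

B is a spool: two coaxial disc flanges of radius 142 mm and thickness 15 mm, joined by a core cylinder of radius 41 mm and height 132 mm. The lower flange rests on z = 0 and the three cylinders share a vertical axis.

The spool is on top of the stool.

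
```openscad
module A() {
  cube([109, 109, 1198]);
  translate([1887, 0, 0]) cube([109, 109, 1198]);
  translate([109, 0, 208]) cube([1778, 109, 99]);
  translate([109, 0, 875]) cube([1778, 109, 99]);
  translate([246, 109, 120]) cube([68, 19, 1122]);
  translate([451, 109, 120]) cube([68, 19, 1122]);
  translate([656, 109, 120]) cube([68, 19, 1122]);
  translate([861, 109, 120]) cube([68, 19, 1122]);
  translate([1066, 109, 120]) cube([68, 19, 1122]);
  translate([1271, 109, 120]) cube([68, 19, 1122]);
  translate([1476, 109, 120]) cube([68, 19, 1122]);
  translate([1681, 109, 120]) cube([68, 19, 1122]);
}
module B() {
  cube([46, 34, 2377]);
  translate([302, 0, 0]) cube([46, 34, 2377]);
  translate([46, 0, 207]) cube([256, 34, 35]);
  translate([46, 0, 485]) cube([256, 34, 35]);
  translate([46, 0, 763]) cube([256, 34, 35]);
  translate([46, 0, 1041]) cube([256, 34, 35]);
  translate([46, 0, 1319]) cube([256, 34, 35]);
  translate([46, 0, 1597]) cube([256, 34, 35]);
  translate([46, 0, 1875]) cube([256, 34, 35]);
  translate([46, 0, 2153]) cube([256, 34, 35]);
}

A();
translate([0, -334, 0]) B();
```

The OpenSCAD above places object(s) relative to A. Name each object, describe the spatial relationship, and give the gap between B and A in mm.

The ladder's nearest face is 300 mm from the fence section's −y face.

A is a fence section. B is a ladder. The ladder is on the floor beside the fence section on its −y side. The gap between the ladder and the fence section is 300 mm.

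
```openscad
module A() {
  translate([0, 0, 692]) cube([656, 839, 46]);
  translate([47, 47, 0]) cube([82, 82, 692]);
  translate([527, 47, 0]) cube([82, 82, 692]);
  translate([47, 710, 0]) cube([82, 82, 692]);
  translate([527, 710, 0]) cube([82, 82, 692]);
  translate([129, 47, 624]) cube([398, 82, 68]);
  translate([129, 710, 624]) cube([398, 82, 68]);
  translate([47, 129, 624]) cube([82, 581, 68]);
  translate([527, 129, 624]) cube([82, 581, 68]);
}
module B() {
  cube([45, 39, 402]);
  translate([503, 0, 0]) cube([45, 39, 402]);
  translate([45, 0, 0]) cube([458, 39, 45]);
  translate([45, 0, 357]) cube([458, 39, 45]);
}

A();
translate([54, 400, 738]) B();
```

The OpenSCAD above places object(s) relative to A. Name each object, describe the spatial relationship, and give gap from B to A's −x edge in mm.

A is a table. B is a picture frame. The picture frame is on top of the table, centred. The gap from the picture frame to the table's −x edge is 54 mm.

The picture frame's min-x is at 54; the table's min-x is 0; gap = 54 mm.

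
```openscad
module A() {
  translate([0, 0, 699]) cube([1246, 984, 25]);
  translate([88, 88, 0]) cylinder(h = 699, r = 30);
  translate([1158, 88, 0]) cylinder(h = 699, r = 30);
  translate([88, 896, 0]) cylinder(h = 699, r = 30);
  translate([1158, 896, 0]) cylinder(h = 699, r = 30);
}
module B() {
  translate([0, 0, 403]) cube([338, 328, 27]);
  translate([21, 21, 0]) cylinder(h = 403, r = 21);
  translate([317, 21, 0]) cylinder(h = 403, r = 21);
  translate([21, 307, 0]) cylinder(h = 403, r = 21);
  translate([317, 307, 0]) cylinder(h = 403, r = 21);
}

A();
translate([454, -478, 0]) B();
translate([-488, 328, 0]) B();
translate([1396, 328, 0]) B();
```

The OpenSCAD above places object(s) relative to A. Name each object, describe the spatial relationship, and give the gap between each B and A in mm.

Each stool's nearest face is 150 mm from the table's bounding box.

A is a table. B is a stool. Three stools sit around the table at the −y, −x, +x sides. The gap between each stool and the table is 150 mm.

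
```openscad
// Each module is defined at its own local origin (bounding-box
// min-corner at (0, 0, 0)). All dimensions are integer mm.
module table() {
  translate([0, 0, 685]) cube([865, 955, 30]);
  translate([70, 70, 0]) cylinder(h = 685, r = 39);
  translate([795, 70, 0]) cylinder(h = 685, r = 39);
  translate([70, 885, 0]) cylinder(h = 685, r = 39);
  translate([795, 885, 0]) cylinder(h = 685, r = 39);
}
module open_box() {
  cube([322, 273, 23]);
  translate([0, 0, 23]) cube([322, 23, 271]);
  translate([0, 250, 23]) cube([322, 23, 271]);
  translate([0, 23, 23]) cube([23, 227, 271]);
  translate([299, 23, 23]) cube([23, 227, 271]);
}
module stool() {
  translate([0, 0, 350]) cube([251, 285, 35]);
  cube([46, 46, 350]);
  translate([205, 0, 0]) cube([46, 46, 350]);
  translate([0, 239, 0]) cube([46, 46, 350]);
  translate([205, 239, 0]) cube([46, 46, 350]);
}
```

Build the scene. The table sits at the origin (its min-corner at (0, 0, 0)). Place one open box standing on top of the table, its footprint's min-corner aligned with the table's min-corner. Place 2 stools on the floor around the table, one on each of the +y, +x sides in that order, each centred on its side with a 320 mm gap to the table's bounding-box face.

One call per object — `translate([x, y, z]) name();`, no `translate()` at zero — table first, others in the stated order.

table();
translate([0, 0, 715]) open_box();
translate([307, 1275, 0]) stool();
translate([1185, 335, 0]) stool();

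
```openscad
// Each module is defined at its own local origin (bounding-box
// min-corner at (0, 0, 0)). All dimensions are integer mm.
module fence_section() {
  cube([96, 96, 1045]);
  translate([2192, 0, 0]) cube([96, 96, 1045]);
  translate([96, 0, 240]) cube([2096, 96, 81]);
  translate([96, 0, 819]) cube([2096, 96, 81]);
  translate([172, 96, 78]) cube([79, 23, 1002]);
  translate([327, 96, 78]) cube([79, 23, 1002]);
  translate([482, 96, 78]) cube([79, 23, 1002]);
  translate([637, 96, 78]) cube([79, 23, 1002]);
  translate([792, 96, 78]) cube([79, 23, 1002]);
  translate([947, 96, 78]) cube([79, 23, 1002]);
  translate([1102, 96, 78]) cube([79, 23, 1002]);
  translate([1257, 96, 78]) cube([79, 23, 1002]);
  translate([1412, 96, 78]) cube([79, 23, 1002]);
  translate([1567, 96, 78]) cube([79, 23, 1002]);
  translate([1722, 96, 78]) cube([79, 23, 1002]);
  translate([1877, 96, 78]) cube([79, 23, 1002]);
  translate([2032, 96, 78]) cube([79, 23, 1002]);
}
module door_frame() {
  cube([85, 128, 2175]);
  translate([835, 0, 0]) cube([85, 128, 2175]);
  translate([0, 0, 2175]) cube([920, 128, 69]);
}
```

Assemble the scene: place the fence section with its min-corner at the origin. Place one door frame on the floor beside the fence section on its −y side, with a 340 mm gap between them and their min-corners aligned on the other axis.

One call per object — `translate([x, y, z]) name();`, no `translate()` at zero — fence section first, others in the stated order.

fence_section();
translate([0, -468, 0]) door_frame();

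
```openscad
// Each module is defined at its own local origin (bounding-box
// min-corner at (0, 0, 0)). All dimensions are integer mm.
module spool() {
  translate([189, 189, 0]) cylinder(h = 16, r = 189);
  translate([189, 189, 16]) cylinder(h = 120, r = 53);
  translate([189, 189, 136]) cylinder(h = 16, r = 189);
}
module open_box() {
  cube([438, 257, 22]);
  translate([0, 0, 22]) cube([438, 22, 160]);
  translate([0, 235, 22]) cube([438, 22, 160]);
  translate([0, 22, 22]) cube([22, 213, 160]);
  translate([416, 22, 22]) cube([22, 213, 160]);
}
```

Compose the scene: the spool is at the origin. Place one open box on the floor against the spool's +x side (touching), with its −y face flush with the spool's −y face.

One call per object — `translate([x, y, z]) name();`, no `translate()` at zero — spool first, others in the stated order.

spool();
translate([378, 0, 0]) open_box();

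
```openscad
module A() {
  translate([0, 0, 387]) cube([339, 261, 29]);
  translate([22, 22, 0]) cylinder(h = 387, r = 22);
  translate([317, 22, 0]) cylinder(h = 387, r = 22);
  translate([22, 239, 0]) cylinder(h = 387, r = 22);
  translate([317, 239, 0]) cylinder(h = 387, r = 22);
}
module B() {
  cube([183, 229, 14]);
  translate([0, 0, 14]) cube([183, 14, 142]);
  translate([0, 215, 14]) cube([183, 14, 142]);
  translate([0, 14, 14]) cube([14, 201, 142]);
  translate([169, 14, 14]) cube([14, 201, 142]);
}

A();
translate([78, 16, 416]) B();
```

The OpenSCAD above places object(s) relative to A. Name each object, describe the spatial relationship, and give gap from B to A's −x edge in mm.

The open box's min-x is at 78; the stool's min-x is 0; gap = 78 mm.

A is a stool. B is an open box. The open box is on top of the stool, centred. The gap from the open box to the stool's −x edge is 78 mm.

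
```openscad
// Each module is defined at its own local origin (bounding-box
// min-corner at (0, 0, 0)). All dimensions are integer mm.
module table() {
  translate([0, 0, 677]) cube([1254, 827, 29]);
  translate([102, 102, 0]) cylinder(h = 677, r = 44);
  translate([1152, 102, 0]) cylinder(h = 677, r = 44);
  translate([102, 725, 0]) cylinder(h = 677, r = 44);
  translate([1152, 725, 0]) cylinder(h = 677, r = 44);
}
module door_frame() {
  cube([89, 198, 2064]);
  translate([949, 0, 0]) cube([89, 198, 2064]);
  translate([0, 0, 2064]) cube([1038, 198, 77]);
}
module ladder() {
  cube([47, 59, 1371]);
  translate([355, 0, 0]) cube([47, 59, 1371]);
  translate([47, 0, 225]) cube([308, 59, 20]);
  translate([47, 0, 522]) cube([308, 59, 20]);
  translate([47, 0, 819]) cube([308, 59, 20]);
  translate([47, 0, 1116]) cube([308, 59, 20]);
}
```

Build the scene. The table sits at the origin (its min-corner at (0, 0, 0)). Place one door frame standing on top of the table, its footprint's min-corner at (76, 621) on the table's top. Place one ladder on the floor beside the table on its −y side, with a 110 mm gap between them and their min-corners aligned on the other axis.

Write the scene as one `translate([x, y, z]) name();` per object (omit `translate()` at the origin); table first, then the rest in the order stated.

table();
translate([76, 621, 706]) door_frame();
translate([0, -169, 0]) ladder();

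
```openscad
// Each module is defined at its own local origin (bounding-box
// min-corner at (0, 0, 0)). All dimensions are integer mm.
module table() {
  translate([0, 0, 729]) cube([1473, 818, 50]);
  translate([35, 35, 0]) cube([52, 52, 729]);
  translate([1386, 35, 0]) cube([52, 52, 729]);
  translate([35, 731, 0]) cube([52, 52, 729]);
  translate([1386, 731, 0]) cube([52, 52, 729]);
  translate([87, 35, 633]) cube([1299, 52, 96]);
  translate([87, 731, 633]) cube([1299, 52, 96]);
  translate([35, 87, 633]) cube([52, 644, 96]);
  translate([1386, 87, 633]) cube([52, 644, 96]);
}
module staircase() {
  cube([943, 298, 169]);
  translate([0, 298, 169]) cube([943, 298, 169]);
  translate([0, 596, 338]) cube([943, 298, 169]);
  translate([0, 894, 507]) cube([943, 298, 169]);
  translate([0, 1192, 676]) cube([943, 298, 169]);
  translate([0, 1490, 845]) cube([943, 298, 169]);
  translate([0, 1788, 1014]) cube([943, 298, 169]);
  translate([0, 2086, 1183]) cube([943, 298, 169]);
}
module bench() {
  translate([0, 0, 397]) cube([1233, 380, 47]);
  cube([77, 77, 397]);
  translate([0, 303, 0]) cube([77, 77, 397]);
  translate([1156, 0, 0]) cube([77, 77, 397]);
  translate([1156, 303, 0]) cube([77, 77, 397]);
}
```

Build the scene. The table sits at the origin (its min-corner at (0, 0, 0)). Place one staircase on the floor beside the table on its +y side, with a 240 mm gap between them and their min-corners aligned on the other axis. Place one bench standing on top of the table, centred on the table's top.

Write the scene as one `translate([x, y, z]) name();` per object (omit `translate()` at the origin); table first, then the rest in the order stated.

table();
translate([0, 1058, 0]) staircase();
translate([120, 219, 779]) bench();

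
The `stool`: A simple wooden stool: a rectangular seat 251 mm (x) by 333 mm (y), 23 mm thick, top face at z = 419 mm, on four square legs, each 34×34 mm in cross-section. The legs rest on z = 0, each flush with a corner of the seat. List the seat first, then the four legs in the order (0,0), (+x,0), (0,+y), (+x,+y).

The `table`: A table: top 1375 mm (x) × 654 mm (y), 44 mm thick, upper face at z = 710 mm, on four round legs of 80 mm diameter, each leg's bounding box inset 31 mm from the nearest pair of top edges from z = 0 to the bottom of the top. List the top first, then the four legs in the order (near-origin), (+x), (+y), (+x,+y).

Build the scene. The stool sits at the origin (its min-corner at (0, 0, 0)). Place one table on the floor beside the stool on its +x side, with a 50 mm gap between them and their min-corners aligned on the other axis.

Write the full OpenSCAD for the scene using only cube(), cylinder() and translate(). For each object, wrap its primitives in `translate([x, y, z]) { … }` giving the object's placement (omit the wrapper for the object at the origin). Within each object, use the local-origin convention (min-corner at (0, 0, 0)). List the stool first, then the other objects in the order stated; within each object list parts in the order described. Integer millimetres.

translate([0, 0, 396]) cube([251, 333, 23]);
cube([34, 34, 396]);
translate([217, 0, 0]) cube([34, 34, 396]);
translate([0, 299, 0]) cube([34, 34, 396]);
translate([217, 299, 0]) cube([34, 34, 396]);
translate([301, 0, 0]) {
  translate([0, 0, 666]) cube([1375, 654, 44]);
  translate([71, 71, 0]) cylinder(h = 666, r = 40);
  translate([1304, 71, 0]) cylinder(h = 666, r = 40);
  translate([71, 583, 0]) cylinder(h = 666, r = 40);
  translate([1304, 583, 0]) cylinder(h = 666, r = 40);
}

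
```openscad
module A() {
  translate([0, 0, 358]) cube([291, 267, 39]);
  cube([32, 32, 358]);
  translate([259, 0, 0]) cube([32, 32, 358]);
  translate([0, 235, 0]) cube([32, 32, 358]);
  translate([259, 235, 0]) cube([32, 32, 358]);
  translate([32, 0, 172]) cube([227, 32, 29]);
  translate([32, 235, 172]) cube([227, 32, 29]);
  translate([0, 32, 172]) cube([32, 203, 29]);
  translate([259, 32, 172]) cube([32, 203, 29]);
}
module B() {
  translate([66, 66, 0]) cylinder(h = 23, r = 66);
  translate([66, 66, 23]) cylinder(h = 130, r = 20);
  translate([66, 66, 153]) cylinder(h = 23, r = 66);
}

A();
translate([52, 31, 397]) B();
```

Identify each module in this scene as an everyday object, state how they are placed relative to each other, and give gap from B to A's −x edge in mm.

A is a stool. B is a spool. The spool is on top of the stool. The gap from the spool to the stool's −x edge is 52 mm.

The spool's min-x is at 52; the stool's min-x is 0; gap = 52 mm.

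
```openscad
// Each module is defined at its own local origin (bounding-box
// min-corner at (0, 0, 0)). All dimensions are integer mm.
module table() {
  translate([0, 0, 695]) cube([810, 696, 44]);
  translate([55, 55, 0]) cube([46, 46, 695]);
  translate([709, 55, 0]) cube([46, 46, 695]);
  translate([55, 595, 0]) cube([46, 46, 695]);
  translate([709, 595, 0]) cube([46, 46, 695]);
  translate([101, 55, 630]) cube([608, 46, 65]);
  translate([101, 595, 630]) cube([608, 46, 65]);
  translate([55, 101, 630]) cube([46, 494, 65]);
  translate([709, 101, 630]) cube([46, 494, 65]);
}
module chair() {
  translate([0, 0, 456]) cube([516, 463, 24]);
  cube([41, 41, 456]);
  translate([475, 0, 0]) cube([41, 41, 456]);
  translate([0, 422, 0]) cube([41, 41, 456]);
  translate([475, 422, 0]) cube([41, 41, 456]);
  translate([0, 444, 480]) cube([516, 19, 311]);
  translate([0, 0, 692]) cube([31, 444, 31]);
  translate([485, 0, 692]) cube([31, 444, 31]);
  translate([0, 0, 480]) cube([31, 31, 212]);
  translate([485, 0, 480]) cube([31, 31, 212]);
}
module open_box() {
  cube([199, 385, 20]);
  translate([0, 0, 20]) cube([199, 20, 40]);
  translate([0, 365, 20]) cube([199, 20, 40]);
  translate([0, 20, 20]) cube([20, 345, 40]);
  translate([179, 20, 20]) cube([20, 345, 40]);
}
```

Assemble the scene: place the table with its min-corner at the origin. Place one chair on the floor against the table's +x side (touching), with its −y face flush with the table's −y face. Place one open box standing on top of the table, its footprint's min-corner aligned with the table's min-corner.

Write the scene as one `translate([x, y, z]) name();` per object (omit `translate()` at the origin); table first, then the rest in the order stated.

table();
translate([810, 0, 0]) chair();
translate([0, 0, 739]) open_box();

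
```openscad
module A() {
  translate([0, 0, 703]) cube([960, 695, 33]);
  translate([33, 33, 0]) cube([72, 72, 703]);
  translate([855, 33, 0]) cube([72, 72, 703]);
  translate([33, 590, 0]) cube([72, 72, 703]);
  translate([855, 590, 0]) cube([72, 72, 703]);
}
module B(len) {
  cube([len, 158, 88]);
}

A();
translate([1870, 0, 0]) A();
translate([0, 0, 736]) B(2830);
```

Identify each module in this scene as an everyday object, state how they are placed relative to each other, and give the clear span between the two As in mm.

A is a table. B is a beam. A beam spans the tops of two tables. The clear span between the two tables is 910 mm.

Second table starts at x = 1870; first ends at x = 960; clear span = 1870 − 960 = 910 mm.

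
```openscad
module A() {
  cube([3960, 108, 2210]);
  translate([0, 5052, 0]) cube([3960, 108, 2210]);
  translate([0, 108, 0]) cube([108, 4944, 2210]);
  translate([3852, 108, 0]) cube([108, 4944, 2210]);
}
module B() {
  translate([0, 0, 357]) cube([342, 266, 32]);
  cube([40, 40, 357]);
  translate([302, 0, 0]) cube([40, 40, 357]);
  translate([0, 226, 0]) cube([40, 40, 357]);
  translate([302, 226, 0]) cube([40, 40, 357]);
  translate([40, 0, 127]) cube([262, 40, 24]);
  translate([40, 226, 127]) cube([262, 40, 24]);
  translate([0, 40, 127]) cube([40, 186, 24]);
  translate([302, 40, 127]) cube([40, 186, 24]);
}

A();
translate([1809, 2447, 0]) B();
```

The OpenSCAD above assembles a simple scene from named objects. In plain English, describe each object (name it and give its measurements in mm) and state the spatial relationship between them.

A is a box-shaped house frame (walls only): outside footprint 3960×5160 mm, wall height 2210 mm, wall thickness 108 mm. The two y-facing walls run the full x-width; the two x-facing walls fit between the inner faces of the y-facing walls.

B is a simple wooden stool: a rectangular seat 342 mm (x) by 266 mm (y), 32 mm thick, top face at z = 389 mm, on four square legs, each 40×40 mm in cross-section. The legs rest on z = 0, each flush with a corner of the seat. Four stretchers, 40 mm wide and 24 mm tall, connect adjacent legs with their undersides at z = 127 mm, each running between the inner faces of the legs it joins and aligned with the legs' outer faces on the other axis.

The stool sits inside the house frame, centred.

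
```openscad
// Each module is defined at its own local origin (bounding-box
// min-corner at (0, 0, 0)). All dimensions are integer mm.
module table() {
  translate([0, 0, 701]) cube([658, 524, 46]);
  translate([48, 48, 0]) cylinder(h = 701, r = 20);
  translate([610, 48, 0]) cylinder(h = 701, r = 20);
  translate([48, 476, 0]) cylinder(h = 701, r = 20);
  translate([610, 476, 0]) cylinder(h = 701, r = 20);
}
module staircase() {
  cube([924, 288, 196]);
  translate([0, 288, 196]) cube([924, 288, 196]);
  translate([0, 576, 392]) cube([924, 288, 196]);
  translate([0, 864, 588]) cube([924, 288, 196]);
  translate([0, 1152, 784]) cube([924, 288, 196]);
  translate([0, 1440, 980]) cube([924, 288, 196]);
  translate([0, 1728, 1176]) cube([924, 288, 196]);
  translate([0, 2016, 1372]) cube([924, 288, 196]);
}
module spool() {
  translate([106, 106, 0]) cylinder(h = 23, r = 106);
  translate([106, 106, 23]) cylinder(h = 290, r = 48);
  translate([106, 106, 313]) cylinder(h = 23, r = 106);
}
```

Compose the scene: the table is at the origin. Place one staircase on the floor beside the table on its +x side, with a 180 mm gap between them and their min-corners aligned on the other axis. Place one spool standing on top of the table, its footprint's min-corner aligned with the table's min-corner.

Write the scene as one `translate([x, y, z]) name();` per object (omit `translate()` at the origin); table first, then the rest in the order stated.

table();
translate([838, 0, 0]) staircase();
translate([0, 0, 747]) spool();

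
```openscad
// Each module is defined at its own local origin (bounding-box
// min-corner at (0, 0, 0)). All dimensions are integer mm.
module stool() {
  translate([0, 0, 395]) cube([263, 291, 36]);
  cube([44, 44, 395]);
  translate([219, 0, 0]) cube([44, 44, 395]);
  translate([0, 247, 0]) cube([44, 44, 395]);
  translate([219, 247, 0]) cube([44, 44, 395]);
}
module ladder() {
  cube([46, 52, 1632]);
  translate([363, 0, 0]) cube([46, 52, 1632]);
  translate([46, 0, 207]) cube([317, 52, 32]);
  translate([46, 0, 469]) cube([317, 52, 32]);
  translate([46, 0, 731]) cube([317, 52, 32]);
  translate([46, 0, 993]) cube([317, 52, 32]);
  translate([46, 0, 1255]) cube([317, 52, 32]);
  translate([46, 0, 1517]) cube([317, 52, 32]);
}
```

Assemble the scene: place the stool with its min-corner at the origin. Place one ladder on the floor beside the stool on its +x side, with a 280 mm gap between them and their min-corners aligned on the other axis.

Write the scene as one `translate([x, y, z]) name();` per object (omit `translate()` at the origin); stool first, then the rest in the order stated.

stool();
translate([543, 0, 0]) ladder();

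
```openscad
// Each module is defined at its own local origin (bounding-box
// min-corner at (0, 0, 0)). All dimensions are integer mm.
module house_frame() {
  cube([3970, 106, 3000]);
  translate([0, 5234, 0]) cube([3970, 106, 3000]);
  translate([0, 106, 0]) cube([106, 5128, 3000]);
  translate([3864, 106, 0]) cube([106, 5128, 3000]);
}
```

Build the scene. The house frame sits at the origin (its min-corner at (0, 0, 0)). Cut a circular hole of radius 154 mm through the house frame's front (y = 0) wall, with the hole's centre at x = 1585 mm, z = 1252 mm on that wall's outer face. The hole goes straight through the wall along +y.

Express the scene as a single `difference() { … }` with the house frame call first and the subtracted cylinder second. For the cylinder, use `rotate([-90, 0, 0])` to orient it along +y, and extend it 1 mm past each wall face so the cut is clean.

difference() {
  house_frame();
  translate([1585, -1, 1252]) rotate([-90, 0, 0]) cylinder(h = 108, r = 154);
}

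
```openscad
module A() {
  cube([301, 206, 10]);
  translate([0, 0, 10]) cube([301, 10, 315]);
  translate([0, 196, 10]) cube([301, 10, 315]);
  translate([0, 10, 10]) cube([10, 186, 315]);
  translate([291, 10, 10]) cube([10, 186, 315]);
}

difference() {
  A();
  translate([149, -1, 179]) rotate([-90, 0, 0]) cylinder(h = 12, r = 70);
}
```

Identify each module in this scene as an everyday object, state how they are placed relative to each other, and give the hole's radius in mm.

A is an open box. The open box has a circular hole through its front wall. The hole's radius is 70 mm.

The subtracted cylinder has r = 70 mm.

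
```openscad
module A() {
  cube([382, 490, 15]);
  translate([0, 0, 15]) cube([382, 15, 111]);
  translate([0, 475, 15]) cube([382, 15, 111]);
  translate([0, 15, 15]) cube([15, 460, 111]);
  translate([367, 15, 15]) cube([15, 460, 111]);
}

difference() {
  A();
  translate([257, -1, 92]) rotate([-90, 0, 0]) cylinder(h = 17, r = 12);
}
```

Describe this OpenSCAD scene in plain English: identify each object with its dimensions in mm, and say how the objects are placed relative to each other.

A is an open-topped rectangular box: outside dimensions 382×490×126 mm, with a uniform wall and base thickness of 15 mm. The base is a full 382×490 slab on the floor; four walls sit on top of the base. The front and back walls (the −y and +y sides) span the full width; the two side walls fit between them.

The open box has a circular hole of radius 12 mm through its front wall, centred at (x = 257, z = 92).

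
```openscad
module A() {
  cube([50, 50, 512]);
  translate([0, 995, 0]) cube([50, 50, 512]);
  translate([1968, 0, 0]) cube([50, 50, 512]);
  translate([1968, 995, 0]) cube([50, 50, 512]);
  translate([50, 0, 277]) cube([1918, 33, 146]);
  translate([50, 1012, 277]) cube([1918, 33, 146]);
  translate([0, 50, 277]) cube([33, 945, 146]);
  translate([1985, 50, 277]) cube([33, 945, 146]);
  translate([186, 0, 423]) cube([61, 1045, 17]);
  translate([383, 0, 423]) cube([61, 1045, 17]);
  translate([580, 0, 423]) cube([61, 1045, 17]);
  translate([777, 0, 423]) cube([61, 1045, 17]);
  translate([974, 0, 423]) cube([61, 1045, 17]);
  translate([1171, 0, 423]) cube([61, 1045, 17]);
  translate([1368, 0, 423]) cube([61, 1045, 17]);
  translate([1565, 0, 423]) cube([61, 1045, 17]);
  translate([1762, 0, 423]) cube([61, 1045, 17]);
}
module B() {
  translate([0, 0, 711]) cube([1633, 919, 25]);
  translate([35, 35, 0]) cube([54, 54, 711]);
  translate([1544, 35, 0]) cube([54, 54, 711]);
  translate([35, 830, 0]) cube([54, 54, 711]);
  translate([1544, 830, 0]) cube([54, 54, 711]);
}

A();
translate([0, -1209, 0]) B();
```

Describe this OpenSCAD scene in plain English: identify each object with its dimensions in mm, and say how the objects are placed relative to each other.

A is a bed frame 2018 mm long (x) by 1045 mm wide (y). Four 50×50 mm corner posts, 512 mm tall, at the corners of the footprint. Four rails of 33 mm thickness and 146 mm height run between adjacent posts with their undersides at z = 277 mm, their outer faces flush with the outside of the frame (the two x-running rails run between the posts' inner faces; the two y-running rails run between the posts' inner faces). 9 slats, each 61 mm wide (x) and 17 mm thick, lie across the top of the two x-running rails, running the full 1045 mm width of the frame in y; the slats are evenly spaced along x between the inner faces of the end posts with equal gaps (rounded down to the nearest mm) at the −x end and between each pair — any rounding remainder accumulates at the +x end.

B is a table with a 1633×919 mm rectangular top, 25 mm thick, top surface at z = 736 mm, supported by four 54×54 mm square legs, each inset 35 mm from the nearest pair of top edges, running from the floor.

The table is on the floor beside the bed frame on its −y side.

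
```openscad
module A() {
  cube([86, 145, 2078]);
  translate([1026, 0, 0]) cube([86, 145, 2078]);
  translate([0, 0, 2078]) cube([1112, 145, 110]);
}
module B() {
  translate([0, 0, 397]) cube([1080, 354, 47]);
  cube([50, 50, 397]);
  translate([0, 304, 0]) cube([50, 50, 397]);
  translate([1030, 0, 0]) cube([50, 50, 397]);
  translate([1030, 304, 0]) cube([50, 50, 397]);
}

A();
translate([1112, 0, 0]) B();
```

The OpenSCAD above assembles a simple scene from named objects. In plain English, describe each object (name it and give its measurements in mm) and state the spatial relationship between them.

A is a rectangular door frame: two vertical jambs of 86×145 mm section, 2078 mm tall, with a clear opening 940 mm wide between their inner faces. A header 110 mm tall and 145 mm deep lies on top of the jambs and spans the full outside width.

B is a bench: a 1080×354 mm seat slab, 47 mm thick, top at z = 444 mm, on four 50×50 mm square legs flush with the seat corners and standing on z = 0.

The bench is against the door frame's +x side, with their −y faces flush.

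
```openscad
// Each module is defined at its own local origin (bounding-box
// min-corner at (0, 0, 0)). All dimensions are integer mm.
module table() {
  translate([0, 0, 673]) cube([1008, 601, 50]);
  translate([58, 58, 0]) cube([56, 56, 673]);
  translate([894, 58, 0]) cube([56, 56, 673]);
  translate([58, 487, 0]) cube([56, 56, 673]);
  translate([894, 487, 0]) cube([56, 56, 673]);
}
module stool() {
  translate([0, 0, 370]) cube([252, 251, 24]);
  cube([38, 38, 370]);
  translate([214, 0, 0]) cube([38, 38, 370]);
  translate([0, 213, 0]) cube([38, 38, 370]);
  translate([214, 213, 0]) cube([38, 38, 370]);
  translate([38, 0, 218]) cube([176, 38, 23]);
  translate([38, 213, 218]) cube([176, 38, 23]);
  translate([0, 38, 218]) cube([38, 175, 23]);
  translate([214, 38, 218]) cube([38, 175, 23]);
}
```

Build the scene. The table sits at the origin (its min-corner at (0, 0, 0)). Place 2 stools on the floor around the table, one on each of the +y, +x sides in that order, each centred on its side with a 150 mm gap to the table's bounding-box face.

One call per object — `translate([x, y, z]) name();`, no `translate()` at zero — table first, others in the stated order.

table();
translate([378, 751, 0]) stool();
translate([1158, 175, 0]) stool();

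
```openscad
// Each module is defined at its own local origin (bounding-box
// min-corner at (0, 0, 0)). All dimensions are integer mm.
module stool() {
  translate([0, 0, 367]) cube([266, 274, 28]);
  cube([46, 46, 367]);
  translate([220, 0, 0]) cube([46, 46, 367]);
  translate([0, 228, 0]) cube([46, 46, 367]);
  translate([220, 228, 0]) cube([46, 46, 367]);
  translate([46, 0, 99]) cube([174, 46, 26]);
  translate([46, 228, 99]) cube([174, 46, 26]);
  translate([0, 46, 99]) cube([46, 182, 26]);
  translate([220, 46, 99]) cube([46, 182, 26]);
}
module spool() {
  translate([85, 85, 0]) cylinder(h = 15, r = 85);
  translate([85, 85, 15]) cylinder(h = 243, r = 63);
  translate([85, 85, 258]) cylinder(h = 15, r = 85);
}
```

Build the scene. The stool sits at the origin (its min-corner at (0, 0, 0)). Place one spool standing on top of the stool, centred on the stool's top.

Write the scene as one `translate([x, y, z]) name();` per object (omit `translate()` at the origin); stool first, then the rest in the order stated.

stool();
translate([48, 52, 395]) spool();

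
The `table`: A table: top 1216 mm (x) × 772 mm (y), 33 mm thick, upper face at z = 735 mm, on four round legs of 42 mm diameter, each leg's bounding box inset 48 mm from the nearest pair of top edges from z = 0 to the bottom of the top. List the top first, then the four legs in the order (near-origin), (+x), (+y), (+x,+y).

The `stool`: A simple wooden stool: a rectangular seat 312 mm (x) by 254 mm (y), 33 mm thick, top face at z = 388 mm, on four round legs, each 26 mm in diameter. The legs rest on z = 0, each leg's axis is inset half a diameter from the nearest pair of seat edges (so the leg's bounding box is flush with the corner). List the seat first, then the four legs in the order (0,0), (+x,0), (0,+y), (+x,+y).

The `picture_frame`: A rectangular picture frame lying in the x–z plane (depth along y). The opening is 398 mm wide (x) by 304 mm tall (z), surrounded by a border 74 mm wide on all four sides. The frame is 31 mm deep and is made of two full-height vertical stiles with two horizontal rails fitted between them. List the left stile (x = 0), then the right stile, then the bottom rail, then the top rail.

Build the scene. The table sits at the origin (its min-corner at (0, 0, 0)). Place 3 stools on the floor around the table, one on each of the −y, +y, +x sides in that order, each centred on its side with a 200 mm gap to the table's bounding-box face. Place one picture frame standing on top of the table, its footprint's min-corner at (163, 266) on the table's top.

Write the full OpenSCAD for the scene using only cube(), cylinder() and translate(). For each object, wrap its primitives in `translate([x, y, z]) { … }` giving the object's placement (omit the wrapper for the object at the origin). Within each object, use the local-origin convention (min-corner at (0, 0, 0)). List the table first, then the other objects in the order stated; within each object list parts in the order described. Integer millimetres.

translate([0, 0, 702]) cube([1216, 772, 33]);
translate([69, 69, 0]) cylinder(h = 702, r = 21);
translate([1147, 69, 0]) cylinder(h = 702, r = 21);
translate([69, 703, 0]) cylinder(h = 702, r = 21);
translate([1147, 703, 0]) cylinder(h = 702, r = 21);
translate([452, -454, 0]) {
  translate([0, 0, 355]) cube([312, 254, 33]);
  translate([13, 13, 0]) cylinder(h = 355, r = 13);
  translate([299, 13, 0]) cylinder(h = 355, r = 13);
  translate([13, 241, 0]) cylinder(h = 355, r = 13);
  translate([299, 241, 0]) cylinder(h = 355, r = 13);
}
translate([452, 972, 0]) {
  translate([0, 0, 355]) cube([312, 254, 33]);
  translate([13, 13, 0]) cylinder(h = 355, r = 13);
  translate([299, 13, 0]) cylinder(h = 355, r = 13);
  translate([13, 241, 0]) cylinder(h = 355, r = 13);
  translate([299, 241, 0]) cylinder(h = 355, r = 13);
}
translate([1416, 259, 0]) {
  translate([0, 0, 355]) cube([312, 254, 33]);
  translate([13, 13, 0]) cylinder(h = 355, r = 13);
  translate([299, 13, 0]) cylinder(h = 355, r = 13);
  translate([13, 241, 0]) cylinder(h = 355, r = 13);
  translate([299, 241, 0]) cylinder(h = 355, r = 13);
}
translate([163, 266, 735]) {
  cube([74, 31, 452]);
  translate([472, 0, 0]) cube([74, 31, 452]);
  translate([74, 0, 0]) cube([398, 31, 74]);
  translate([74, 0, 378]) cube([398, 31, 74]);
}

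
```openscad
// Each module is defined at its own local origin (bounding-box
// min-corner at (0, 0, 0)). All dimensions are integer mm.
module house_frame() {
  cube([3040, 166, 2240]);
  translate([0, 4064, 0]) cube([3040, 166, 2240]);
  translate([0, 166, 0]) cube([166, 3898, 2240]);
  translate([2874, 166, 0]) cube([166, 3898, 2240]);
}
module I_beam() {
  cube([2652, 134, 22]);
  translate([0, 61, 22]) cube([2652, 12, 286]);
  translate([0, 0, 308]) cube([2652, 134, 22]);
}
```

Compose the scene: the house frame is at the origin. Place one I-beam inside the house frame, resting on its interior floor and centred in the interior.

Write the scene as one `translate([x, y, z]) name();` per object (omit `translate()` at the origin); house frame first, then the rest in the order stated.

house_frame();
translate([194, 2048, 0]) I_beam();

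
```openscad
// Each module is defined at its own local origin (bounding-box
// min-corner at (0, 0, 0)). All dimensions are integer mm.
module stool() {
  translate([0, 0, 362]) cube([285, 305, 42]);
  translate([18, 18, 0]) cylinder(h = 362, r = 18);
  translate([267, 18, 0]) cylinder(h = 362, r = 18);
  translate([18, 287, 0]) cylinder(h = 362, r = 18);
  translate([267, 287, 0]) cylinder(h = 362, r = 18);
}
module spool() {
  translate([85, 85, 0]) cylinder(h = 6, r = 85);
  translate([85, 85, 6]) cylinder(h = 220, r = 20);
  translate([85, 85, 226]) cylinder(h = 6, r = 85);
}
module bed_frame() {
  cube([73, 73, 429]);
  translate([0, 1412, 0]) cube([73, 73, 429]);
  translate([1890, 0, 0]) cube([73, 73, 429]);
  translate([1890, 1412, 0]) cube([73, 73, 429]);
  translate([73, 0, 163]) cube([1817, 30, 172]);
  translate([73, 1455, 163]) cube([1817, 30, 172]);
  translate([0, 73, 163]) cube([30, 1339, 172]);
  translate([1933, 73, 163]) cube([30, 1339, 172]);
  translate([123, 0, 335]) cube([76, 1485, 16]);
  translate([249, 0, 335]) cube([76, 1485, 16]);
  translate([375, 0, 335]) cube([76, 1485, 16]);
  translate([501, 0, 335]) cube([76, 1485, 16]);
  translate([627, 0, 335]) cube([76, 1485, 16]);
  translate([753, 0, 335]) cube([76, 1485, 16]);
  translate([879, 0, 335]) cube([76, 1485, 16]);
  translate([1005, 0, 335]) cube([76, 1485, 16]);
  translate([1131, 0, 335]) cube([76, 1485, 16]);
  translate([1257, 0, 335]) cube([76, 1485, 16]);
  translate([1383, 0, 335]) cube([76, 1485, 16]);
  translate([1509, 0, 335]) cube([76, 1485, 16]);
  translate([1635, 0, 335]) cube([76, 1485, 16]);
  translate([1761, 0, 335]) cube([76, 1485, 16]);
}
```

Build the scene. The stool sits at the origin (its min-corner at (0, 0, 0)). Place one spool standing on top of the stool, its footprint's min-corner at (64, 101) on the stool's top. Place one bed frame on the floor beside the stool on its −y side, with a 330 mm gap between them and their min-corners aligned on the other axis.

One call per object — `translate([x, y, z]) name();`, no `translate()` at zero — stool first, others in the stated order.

stool();
translate([64, 101, 404]) spool();
translate([0, -1815, 0]) bed_frame();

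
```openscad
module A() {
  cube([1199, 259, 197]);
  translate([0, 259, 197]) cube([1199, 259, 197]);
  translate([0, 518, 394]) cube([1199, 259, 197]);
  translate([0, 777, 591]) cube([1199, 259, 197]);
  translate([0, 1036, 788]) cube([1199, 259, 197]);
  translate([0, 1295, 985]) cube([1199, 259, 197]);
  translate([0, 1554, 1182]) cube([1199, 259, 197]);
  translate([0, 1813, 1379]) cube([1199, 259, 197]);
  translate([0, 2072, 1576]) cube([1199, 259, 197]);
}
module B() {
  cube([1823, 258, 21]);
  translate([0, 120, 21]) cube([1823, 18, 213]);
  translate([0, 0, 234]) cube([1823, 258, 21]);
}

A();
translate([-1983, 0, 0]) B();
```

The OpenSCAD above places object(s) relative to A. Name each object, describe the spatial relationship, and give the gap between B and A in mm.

A is a staircase. B is an I-beam. The I-beam is on the floor beside the staircase on its −x side. The gap between the I-beam and the staircase is 160 mm.

The I-beam's nearest face is 160 mm from the staircase's −x face.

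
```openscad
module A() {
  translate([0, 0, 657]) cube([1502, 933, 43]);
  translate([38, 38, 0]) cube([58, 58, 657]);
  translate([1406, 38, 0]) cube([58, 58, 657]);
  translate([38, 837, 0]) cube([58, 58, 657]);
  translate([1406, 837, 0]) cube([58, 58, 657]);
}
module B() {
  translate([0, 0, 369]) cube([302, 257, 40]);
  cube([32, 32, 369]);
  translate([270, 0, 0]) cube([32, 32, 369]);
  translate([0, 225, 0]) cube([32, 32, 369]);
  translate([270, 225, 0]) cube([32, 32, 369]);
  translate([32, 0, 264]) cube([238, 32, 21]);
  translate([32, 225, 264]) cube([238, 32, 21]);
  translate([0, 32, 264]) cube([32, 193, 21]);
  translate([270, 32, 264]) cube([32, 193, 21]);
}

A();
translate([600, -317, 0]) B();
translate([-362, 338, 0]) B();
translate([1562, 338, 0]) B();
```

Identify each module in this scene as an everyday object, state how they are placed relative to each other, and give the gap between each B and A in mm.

A is a table. B is a stool. Three stools sit around the table at the −y, −x, +x sides. The gap between each stool and the table is 60 mm.

Each stool's nearest face is 60 mm from the table's bounding box.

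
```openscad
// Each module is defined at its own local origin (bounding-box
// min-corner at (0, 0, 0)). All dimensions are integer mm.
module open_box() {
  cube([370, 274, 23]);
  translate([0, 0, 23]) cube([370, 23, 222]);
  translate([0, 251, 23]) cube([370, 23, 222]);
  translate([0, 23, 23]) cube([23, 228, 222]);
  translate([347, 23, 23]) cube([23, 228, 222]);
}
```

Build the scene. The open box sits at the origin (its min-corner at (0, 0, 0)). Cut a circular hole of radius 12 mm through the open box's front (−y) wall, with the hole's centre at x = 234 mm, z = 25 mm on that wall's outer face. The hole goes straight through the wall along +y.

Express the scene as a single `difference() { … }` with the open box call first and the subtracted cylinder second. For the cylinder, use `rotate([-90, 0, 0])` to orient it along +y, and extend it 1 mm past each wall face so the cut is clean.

difference() {
  open_box();
  translate([234, -1, 25]) rotate([-90, 0, 0]) cylinder(h = 25, r = 12);
}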